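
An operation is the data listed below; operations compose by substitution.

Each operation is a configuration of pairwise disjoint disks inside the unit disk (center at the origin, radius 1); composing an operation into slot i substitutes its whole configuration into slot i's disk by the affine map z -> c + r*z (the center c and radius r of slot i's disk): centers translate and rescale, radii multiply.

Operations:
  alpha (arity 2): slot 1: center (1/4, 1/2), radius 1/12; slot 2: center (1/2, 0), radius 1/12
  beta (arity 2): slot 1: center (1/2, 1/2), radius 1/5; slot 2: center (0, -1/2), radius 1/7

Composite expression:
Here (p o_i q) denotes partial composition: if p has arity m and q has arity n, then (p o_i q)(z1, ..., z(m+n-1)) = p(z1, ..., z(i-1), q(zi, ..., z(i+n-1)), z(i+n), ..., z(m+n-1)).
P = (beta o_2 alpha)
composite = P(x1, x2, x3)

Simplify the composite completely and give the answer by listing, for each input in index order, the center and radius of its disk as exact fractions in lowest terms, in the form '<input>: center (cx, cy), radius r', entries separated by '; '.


Each x-disk chains the slot maps above it in beta; radii multiply.
tracing x1 down its 1-map path: center (1/2, 1/2), radius 1/5
tracing x2 down its 2-map path: center (1/28, -3/7), radius 1/84
tracing x3 down its 2-map path: center (1/14, -1/2), radius 1/84

x1: center (1/2, 1/2), radius 1/5; x2: center (1/28, -3/7), radius 1/84; x3: center (1/14, -1/2), radius 1/84


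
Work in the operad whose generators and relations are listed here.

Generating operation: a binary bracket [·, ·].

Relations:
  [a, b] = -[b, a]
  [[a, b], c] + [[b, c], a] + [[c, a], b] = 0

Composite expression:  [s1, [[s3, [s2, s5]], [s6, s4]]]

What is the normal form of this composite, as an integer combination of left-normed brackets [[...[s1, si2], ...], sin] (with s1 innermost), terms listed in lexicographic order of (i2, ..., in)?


[[[[[s1, s2], s5], s3], s4], s6] - [[[[[s1, s2], s5], s3], s6], s4] - [[[[[s1, s3], s2], s5], s4], s6] + [[[[[s1, s3], s2], s5], s6], s4] + [[[[[s1, s3], s5], s2], s4], s6] - [[[[[s1, s3], s5], s2], s6], s4] - [[[[[s1, s4], s6], s2], s5], s3] + [[[[[s1, s4], s6], s3], s2], s5] - [[[[[s1, s4], s6], s3], s5], s2] + [[[[[s1, s4], s6], s5], s2], s3] - [[[[[s1, s5], s2], s3], s4], s6] + [[[[[s1, s5], s2], s3], s6], s4] + [[[[[s1, s6], s4], s2], s5], s3] - [[[[[s1, s6], s4], s3], s2], s5] + [[[[[s1, s6], s4], s3], s5], s2] - [[[[[s1, s6], s4], s5], s2], s3]

Skip Jacobi rewriting: expand, keep s1-initial words, read off terms.
Composite bracket: [s1, [[s3, [s2, s5]], [s6, s4]]]
Full expansion: 32 signed words from ab - ba (2^5 = 32).
Collect the words opening with s1:
  sign of s1s2s5s3s4s6 is +1, so it contributes +[[[[[s1, s2], s5], s3], s4], s6]
  sign of s1s2s5s3s6s4 is -1, so it contributes -[[[[[s1, s2], s5], s3], s6], s4]
  sign of s1s3s2s5s4s6 is -1, so it contributes -[[[[[s1, s3], s2], s5], s4], s6]
  sign of s1s3s2s5s6s4 is +1, so it contributes +[[[[[s1, s3], s2], s5], s6], s4]
  sign of s1s3s5s2s4s6 is +1, so it contributes +[[[[[s1, s3], s5], s2], s4], s6]
  sign of s1s3s5s2s6s4 is -1, so it contributes -[[[[[s1, s3], s5], s2], s6], s4]
  sign of s1s4s6s2s5s3 is -1, so it contributes -[[[[[s1, s4], s6], s2], s5], s3]
  sign of s1s4s6s3s2s5 is +1, so it contributes +[[[[[s1, s4], s6], s3], s2], s5]
  sign of s1s4s6s3s5s2 is -1, so it contributes -[[[[[s1, s4], s6], s3], s5], s2]
  sign of s1s4s6s5s2s3 is +1, so it contributes +[[[[[s1, s4], s6], s5], s2], s3]
  sign of s1s5s2s3s4s6 is -1, so it contributes -[[[[[s1, s5], s2], s3], s4], s6]
  sign of s1s5s2s3s6s4 is +1, so it contributes +[[[[[s1, s5], s2], s3], s6], s4]
  sign of s1s6s4s2s5s3 is +1, so it contributes +[[[[[s1, s6], s4], s2], s5], s3]
  sign of s1s6s4s3s2s5 is -1, so it contributes -[[[[[s1, s6], s4], s3], s2], s5]
  sign of s1s6s4s3s5s2 is +1, so it contributes +[[[[[s1, s6], s4], s3], s5], s2]
  sign of s1s6s4s5s2s3 is -1, so it contributes -[[[[[s1, s6], s4], s5], s2], s3]


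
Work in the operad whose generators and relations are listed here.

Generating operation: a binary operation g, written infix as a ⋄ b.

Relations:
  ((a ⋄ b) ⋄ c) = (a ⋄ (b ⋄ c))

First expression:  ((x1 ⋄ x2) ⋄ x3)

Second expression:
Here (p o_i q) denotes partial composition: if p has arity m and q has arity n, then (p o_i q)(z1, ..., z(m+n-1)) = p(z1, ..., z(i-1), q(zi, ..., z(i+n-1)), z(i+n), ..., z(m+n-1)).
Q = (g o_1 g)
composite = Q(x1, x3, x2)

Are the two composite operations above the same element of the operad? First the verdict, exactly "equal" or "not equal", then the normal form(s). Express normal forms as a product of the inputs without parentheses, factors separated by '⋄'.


not equal: they reduce to x1 ⋄ x2 ⋄ x3 and x1 ⋄ x3 ⋄ x2

Normal form of the first expression: x1 ⋄ x2 ⋄ x3
Normal form of the second expression: x1 ⋄ x3 ⋄ x2
Distinct normal forms: not equal.


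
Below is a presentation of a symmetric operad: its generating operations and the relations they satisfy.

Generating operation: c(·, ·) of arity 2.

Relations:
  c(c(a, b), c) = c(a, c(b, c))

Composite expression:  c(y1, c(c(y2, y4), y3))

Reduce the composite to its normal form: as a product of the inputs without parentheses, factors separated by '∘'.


y1 ∘ y2 ∘ y4 ∘ y3

Key point: c is associative — brackets drop, the y-order remains.
c(y2, y4) linearizes to y2 ∘ y4
c(c(y2, y4), y3) linearizes to y2 ∘ y4 ∘ y3
c(y1, c(c(y2, y4), y3)) linearizes to y1 ∘ y2 ∘ y4 ∘ y3


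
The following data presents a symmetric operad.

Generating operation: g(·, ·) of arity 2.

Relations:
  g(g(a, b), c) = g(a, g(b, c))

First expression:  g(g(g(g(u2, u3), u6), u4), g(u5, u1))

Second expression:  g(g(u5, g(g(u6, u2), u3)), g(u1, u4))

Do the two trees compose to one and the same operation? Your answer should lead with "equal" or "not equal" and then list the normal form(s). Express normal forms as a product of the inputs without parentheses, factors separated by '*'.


not equal; first: u2 * u3 * u6 * u4 * u5 * u1; second: u5 * u6 * u2 * u3 * u1 * u4

Normal form of the first expression: u2 * u3 * u6 * u4 * u5 * u1
Normal form of the second expression: u5 * u6 * u2 * u3 * u1 * u4
They disagree, so not equal.


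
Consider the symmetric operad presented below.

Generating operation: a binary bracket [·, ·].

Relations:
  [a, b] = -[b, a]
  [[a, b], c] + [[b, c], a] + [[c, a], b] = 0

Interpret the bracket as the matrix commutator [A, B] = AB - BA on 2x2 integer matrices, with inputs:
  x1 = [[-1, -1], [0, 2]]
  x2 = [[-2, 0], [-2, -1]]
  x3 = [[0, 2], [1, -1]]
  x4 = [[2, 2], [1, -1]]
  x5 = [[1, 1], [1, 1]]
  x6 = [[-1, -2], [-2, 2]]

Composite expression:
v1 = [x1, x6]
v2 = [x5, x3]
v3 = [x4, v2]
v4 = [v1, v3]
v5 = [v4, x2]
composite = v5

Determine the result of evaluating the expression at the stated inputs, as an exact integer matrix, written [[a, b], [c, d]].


[x1, x6] = [[2, 3], [-6, -2]]
[x5, x3] = [[-1, -1], [1, 1]]
[x4, [x5, x3]] = [[3, 1], [-5, -3]]
[[x1, x6], [x4, [x5, x3]]] = [[-9, -14], [-16, 9]]
[[[x1, x6], [x4, [x5, x3]]], x2] = [[28, -14], [-20, -28]]

[[28, -14], [-20, -28]]


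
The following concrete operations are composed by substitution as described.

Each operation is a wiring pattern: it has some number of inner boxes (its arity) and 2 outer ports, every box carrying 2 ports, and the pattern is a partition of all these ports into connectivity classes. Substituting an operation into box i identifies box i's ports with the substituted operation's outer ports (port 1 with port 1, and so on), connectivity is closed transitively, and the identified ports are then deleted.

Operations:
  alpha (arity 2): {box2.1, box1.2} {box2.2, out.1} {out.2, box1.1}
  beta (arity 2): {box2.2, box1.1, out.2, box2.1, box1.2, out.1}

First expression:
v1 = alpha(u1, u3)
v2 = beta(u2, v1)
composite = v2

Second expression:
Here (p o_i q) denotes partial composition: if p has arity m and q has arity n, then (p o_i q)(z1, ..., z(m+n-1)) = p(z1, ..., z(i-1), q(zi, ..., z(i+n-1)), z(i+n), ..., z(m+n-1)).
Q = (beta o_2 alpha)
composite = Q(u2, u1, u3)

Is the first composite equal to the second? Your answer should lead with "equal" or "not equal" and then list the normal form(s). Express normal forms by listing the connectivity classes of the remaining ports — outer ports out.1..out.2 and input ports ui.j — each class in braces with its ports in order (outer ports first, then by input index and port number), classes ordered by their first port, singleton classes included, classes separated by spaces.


In normal form, the first expression is {out.1, out.2, u1.1, u2.1, u2.2, u3.2} {u1.2, u3.1}
In normal form, the second expression is {out.1, out.2, u1.1, u2.1, u2.2, u3.2} {u1.2, u3.1}
The normal forms match — equal.

equal; both compose to {out.1, out.2, u1.1, u2.1, u2.2, u3.2} {u1.2, u3.1}


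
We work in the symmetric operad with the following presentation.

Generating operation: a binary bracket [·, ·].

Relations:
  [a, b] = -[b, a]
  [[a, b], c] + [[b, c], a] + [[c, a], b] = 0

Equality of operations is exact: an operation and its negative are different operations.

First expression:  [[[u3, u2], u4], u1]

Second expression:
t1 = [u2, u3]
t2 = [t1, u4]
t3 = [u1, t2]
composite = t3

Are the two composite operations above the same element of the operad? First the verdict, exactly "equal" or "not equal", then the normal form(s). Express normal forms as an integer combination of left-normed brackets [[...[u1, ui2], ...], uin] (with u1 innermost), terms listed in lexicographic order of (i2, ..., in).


equal; both compose to [[[u1, u2], u3], u4] - [[[u1, u3], u2], u4] - [[[u1, u4], u2], u3] + [[[u1, u4], u3], u2]

The first expression reduces to [[[u1, u2], u3], u4] - [[[u1, u3], u2], u4] - [[[u1, u4], u2], u3] + [[[u1, u4], u3], u2]
The second expression reduces to [[[u1, u2], u3], u4] - [[[u1, u3], u2], u4] - [[[u1, u4], u2], u3] + [[[u1, u4], u3], u2]
Identical normal forms: equal.


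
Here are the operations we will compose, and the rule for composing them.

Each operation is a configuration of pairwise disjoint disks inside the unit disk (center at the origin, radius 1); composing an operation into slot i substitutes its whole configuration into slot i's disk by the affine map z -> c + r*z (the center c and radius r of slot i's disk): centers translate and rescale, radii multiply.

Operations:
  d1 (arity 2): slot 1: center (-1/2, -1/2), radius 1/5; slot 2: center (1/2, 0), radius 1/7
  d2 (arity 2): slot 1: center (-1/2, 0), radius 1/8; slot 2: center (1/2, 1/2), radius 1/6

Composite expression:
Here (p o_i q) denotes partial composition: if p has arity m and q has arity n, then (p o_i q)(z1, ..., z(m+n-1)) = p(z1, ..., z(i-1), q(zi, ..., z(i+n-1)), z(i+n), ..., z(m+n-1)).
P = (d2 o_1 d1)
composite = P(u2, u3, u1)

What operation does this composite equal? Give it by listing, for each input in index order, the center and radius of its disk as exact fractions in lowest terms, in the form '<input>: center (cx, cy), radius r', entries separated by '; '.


Affine substitution under d2: radii multiply and u-centers shift.
input u2: applying the 2 nested substitutions gives center (-9/16, -1/16), radius 1/40
input u3: applying the 2 nested substitutions gives center (-7/16, 0), radius 1/56
input u1: applying the 1 nested substitution gives center (1/2, 1/2), radius 1/6

u1: center (1/2, 1/2), radius 1/6; u2: center (-9/16, -1/16), radius 1/40; u3: center (-7/16, 0), radius 1/56


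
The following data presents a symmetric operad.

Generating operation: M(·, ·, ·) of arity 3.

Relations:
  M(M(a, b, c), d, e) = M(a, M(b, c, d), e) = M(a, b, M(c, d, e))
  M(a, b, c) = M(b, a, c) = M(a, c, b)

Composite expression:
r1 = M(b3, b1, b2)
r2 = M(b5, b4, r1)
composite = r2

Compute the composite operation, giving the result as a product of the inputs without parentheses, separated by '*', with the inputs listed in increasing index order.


b1 * b2 * b3 * b4 * b5

With M associative and commutative, the b-input set is all that matters.
M(b3, b1, b2) spells out as b3 * b1 * b2
M(b5, b4, M(b3, b1, b2)) spells out as b5 * b4 * b3 * b1 * b2
putting the inputs in ascending order: b1 * b2 * b3 * b4 * b5


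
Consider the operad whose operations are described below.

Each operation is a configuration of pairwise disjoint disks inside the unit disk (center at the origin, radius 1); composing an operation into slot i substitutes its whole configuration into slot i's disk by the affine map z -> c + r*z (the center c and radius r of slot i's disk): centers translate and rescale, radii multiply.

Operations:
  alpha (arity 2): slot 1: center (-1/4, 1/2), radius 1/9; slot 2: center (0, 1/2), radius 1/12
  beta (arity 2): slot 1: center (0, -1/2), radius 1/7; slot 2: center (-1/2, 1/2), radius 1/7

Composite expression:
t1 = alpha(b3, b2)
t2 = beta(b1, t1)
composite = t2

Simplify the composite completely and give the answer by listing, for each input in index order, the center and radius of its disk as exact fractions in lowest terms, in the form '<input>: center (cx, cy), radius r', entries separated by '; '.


b1: center (0, -1/2), radius 1/7; b2: center (-1/2, 4/7), radius 1/84; b3: center (-15/28, 4/7), radius 1/63

Only the slot chain above each b matters under beta; compose those maps.
b1: after 1 affine step, its disk has center (0, -1/2), radius 1/7
b3: after 2 affine steps, its disk has center (-15/28, 4/7), radius 1/63
b2: after 2 affine steps, its disk has center (-1/2, 4/7), radius 1/84


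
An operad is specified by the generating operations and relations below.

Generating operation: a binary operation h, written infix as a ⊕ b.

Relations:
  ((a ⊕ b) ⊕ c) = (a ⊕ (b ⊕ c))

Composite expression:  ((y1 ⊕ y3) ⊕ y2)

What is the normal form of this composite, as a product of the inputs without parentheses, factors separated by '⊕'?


y1 ⊕ y3 ⊕ y2

Under associativity of h, the answer is the y's in reading order.
(y1 ⊕ y3) unparenthesizes to y1 ⊕ y3
((y1 ⊕ y3) ⊕ y2) unparenthesizes to y1 ⊕ y3 ⊕ y2


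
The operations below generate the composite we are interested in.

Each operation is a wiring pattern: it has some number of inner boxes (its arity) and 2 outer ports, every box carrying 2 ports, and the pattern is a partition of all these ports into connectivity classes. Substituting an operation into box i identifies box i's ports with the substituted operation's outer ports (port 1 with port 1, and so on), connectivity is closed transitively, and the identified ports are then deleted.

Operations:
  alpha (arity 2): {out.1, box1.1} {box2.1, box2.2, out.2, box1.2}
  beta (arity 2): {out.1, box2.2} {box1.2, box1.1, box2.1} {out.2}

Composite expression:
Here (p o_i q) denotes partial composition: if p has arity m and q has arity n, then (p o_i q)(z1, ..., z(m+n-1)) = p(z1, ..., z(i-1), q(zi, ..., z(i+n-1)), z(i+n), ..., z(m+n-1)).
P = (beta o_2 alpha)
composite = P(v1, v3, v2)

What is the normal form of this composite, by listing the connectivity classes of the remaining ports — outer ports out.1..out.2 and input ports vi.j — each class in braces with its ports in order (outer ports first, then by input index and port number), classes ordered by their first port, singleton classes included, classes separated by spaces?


{out.1, v2.1, v2.2, v3.2} {out.2} {v1.1, v1.2, v3.1}

Two ports join when wires chain via beta-identified ports.
through alpha, on inputs (v3, v2): {out.1, v3.1} {out.2, v2.1, v2.2, v3.2} (out.j = stage outer ports)
through beta, on inputs (v1, v3, v2): {out.1, v2.1, v2.2, v3.2} {out.2} {v1.1, v1.2, v3.1} (out.j = stage outer ports)


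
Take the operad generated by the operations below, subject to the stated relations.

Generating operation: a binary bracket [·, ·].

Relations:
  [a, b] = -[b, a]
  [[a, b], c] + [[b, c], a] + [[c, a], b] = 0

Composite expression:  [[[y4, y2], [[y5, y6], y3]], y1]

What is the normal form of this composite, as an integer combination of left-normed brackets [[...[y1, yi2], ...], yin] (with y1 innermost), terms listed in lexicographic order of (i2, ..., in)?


-[[[[[y1, y2], y4], y3], y5], y6] + [[[[[y1, y2], y4], y3], y6], y5] + [[[[[y1, y2], y4], y5], y6], y3] - [[[[[y1, y2], y4], y6], y5], y3] + [[[[[y1, y3], y5], y6], y2], y4] - [[[[[y1, y3], y5], y6], y4], y2] - [[[[[y1, y3], y6], y5], y2], y4] + [[[[[y1, y3], y6], y5], y4], y2] + [[[[[y1, y4], y2], y3], y5], y6] - [[[[[y1, y4], y2], y3], y6], y5] - [[[[[y1, y4], y2], y5], y6], y3] + [[[[[y1, y4], y2], y6], y5], y3] - [[[[[y1, y5], y6], y3], y2], y4] + [[[[[y1, y5], y6], y3], y4], y2] + [[[[[y1, y6], y5], y3], y2], y4] - [[[[[y1, y6], y5], y3], y4], y2]

Expand each bracket as ab - ba; the y1-initial words give the coefficients.
Composite bracket: [[[y4, y2], [[y5, y6], y3]], y1]
Applying ab - ba throughout gives 32 signed words (2^5 = 32).
Words beginning with y1 determine it all:
  from y1y2y4y3y5y6, sign -1: term -[[[[[y1, y2], y4], y3], y5], y6]
  from y1y2y4y3y6y5, sign +1: term +[[[[[y1, y2], y4], y3], y6], y5]
  from y1y2y4y5y6y3, sign +1: term +[[[[[y1, y2], y4], y5], y6], y3]
  from y1y2y4y6y5y3, sign -1: term -[[[[[y1, y2], y4], y6], y5], y3]
  from y1y3y5y6y2y4, sign +1: term +[[[[[y1, y3], y5], y6], y2], y4]
  from y1y3y5y6y4y2, sign -1: term -[[[[[y1, y3], y5], y6], y4], y2]
  from y1y3y6y5y2y4, sign -1: term -[[[[[y1, y3], y6], y5], y2], y4]
  from y1y3y6y5y4y2, sign +1: term +[[[[[y1, y3], y6], y5], y4], y2]
  from y1y4y2y3y5y6, sign +1: term +[[[[[y1, y4], y2], y3], y5], y6]
  from y1y4y2y3y6y5, sign -1: term -[[[[[y1, y4], y2], y3], y6], y5]
  from y1y4y2y5y6y3, sign -1: term -[[[[[y1, y4], y2], y5], y6], y3]
  from y1y4y2y6y5y3, sign +1: term +[[[[[y1, y4], y2], y6], y5], y3]
  from y1y5y6y3y2y4, sign -1: term -[[[[[y1, y5], y6], y3], y2], y4]
  from y1y5y6y3y4y2, sign +1: term +[[[[[y1, y5], y6], y3], y4], y2]
  from y1y6y5y3y2y4, sign +1: term +[[[[[y1, y6], y5], y3], y2], y4]
  from y1y6y5y3y4y2, sign -1: term -[[[[[y1, y6], y5], y3], y4], y2]


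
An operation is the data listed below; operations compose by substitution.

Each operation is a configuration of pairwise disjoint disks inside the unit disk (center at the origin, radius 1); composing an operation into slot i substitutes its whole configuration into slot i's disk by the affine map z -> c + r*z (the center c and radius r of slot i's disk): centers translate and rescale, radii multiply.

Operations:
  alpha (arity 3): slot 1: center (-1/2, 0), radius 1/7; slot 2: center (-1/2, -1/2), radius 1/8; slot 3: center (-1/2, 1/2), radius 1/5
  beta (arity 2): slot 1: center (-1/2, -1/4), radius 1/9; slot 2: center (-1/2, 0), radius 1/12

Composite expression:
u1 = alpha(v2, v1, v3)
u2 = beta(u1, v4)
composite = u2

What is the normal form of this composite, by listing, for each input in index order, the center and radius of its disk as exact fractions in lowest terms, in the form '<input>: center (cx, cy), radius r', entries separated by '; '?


Nesting under beta composes maps z -> c + r*z down each v-path.
v2 passes through 2 substitutions, ending at center (-5/9, -1/4), radius 1/63
v1 passes through 2 substitutions, ending at center (-5/9, -11/36), radius 1/72
v3 passes through 2 substitutions, ending at center (-5/9, -7/36), radius 1/45
v4 passes through 1 substitution, ending at center (-1/2, 0), radius 1/12

v1: center (-5/9, -11/36), radius 1/72; v2: center (-5/9, -1/4), radius 1/63; v3: center (-5/9, -7/36), radius 1/45; v4: center (-1/2, 0), radius 1/12


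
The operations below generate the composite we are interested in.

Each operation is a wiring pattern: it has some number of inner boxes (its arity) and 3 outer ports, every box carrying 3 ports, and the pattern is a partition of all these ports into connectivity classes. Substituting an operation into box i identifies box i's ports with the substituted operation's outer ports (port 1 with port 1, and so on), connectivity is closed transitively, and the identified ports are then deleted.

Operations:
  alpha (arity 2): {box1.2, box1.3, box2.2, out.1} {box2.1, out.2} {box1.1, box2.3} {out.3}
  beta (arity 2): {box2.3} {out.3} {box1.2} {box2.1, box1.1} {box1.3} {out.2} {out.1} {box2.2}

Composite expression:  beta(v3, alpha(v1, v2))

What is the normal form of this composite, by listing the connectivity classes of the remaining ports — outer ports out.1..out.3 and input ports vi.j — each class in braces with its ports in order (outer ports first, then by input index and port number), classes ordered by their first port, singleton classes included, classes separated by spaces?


{out.1} {out.2} {out.3} {v1.1, v2.3} {v1.2, v1.3, v2.2, v3.1} {v2.1} {v3.2} {v3.3}

Treat the ports identified at beta as solder joints: merge, then drop.
composing alpha on (v1, v2), with out.j its own outer ports: {out.1, v1.2, v1.3, v2.2} {out.2, v2.1} {out.3} {v1.1, v2.3}
composing beta on (v3, v1, v2), with out.j its own outer ports: {out.1} {out.2} {out.3} {v1.1, v2.3} {v1.2, v1.3, v2.2, v3.1} {v2.1} {v3.2} {v3.3}


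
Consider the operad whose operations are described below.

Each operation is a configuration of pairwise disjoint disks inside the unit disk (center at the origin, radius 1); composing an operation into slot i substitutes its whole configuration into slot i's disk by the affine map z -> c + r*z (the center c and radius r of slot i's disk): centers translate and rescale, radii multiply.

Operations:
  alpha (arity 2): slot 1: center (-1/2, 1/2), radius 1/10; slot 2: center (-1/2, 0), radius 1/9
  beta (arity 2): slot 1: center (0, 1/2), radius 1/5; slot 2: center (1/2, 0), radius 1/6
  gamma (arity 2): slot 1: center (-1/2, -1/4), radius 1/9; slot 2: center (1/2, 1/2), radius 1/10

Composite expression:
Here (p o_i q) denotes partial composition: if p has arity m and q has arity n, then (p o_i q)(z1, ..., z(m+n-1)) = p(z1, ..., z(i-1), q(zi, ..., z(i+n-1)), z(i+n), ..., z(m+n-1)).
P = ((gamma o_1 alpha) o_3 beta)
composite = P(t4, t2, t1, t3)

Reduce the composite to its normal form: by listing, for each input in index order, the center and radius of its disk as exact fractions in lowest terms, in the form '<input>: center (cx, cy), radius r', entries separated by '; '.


t1: center (1/2, 11/20), radius 1/50; t2: center (-5/9, -1/4), radius 1/81; t3: center (11/20, 1/2), radius 1/60; t4: center (-5/9, -7/36), radius 1/90


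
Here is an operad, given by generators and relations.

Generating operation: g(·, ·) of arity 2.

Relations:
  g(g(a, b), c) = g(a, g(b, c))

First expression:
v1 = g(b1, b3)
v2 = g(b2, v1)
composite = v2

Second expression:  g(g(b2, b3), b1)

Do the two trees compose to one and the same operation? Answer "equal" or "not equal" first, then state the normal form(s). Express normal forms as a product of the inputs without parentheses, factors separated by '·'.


not equal: they reduce to b2 · b1 · b3 and b2 · b3 · b1

Reducing the first expression gives b2 · b1 · b3
Reducing the second expression gives b2 · b3 · b1
Different reductions; not equal.


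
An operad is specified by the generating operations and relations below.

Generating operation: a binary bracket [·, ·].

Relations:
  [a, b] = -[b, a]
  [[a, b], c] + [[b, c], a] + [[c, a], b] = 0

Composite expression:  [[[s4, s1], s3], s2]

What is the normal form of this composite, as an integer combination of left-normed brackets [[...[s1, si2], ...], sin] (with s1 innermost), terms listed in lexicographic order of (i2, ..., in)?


In the tensor algebra, words opening s1 carry the s1-anchored form.
Composite bracket: [[[s4, s1], s3], s2]
Full expansion: 8 signed words from ab - ba (2^3 = 8).
Words beginning with s1 determine it all:
  from s1s4s3s2, sign -1: term -[[[s1, s4], s3], s2]

-[[[s1, s4], s3], s2]


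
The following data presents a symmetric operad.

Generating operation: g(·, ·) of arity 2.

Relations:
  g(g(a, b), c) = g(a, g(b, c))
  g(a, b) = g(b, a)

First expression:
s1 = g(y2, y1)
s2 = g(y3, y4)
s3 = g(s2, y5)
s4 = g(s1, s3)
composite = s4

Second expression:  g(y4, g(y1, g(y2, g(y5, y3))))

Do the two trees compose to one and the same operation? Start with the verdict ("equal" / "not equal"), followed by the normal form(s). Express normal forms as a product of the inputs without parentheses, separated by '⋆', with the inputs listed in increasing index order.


The first expression, normalized: y1 ⋆ y2 ⋆ y3 ⋆ y4 ⋆ y5
The second expression, normalized: y1 ⋆ y2 ⋆ y3 ⋆ y4 ⋆ y5
The forms coincide; equal.

equal — both sides give y1 ⋆ y2 ⋆ y3 ⋆ y4 ⋆ y5


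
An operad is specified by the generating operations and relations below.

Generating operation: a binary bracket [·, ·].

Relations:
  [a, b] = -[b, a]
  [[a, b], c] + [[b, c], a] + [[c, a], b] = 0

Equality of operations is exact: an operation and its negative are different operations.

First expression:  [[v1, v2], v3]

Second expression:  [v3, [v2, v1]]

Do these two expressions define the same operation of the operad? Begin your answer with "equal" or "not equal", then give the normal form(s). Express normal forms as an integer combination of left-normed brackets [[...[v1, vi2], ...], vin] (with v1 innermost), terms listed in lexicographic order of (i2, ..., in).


equal: each reduces to [[v1, v2], v3]


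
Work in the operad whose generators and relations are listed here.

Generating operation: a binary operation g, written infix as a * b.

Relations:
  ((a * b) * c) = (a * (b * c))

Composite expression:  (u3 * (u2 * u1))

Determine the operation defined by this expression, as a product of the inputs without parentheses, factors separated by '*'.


Associativity of g dissolves the nesting; only the u-input order survives.
(u2 * u1) flattens to u2 * u1
(u3 * (u2 * u1)) flattens to u3 * u2 * u1

u3 * u2 * u1


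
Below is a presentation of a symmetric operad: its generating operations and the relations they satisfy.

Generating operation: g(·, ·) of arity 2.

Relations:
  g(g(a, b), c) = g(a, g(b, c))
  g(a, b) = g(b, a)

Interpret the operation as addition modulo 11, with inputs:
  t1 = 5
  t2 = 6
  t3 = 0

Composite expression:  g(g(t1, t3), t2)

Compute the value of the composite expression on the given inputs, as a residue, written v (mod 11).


0 (mod 11)

g(t1, t3) = 5
g(g(t1, t3), t2) = 0


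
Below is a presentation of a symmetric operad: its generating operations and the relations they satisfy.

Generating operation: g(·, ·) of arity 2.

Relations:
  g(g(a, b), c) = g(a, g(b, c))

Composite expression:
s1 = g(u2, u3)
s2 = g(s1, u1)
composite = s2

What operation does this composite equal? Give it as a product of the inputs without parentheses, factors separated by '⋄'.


u2 ⋄ u3 ⋄ u1

Associativity of g dissolves the nesting; only the u-input order survives.
g(u2, u3) collapses to u2 ⋄ u3
g(g(u2, u3), u1) collapses to u2 ⋄ u3 ⋄ u1


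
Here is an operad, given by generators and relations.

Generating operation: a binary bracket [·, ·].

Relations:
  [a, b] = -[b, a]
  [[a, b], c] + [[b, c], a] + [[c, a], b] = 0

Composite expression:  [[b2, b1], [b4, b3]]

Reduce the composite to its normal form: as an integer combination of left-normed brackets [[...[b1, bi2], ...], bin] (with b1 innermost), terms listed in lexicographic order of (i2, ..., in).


[[[b1, b2], b3], b4] - [[[b1, b2], b4], b3]

In the tensor algebra, words opening b1 carry the b1-anchored form.
Composite bracket: [[b2, b1], [b4, b3]]
Full expansion: 8 signed words from ab - ba (2^3 = 8).
Only words starting with b1 matter:
  b1b2b3b4 appears with sign +1, giving the term +[[[b1, b2], b3], b4]
  b1b2b4b3 appears with sign -1, giving the term -[[[b1, b2], b4], b3]


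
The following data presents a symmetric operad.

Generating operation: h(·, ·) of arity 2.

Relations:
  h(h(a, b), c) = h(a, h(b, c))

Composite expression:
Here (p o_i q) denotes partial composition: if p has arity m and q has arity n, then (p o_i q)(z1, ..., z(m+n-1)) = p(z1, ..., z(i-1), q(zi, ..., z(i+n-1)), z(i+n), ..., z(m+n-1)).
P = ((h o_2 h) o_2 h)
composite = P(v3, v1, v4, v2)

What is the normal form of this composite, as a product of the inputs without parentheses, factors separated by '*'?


v3 * v1 * v4 * v2

Every regrouping of h is equal, so read the v-inputs in written order.
h(v1, v4) flattens to v1 * v4
h(h(v1, v4), v2) flattens to v1 * v4 * v2
h(v3, h(h(v1, v4), v2)) flattens to v3 * v1 * v4 * v2


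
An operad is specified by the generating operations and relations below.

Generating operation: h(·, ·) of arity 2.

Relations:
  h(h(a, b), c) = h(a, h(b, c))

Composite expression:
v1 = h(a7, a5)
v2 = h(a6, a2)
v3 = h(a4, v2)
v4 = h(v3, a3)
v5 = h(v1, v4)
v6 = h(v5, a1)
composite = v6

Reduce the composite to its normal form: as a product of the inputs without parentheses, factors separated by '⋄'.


a7 ⋄ a5 ⋄ a4 ⋄ a6 ⋄ a2 ⋄ a3 ⋄ a1

All parenthesizations of h agree; list the a-inputs left to right.
h(a7, a5) unparenthesizes to a7 ⋄ a5
h(a6, a2) unparenthesizes to a6 ⋄ a2
h(a4, h(a6, a2)) unparenthesizes to a4 ⋄ a6 ⋄ a2
h(h(a4, h(a6, a2)), a3) unparenthesizes to a4 ⋄ a6 ⋄ a2 ⋄ a3
h(h(a7, a5), h(h(a4, h(a6, a2)), a3)) unparenthesizes to a7 ⋄ a5 ⋄ a4 ⋄ a6 ⋄ a2 ⋄ a3
h(h(h(a7, a5), h(h(a4, h(a6, a2)), a3)), a1) unparenthesizes to a7 ⋄ a5 ⋄ a4 ⋄ a6 ⋄ a2 ⋄ a3 ⋄ a1


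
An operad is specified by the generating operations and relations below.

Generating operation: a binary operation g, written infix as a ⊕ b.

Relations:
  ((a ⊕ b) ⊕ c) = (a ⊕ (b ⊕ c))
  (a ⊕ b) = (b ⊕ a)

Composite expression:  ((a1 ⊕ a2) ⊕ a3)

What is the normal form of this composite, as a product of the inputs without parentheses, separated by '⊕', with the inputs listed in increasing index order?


a1 ⊕ a2 ⊕ a3

Both nesting and order wash out for g; what remains is which a's occur.
(a1 ⊕ a2) flattens to a1 ⊕ a2
((a1 ⊕ a2) ⊕ a3) flattens to a1 ⊕ a2 ⊕ a3
commutativity sorts the factors: a1 ⊕ a2 ⊕ a3


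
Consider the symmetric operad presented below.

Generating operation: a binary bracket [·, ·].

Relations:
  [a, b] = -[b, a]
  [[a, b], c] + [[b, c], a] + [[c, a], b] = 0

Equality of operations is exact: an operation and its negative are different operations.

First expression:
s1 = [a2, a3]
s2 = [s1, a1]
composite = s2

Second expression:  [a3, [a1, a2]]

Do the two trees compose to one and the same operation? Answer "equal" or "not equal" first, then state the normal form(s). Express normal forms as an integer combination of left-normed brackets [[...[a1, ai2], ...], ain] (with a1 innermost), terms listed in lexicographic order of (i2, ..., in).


not equal: they reduce to -[[a1, a2], a3] + [[a1, a3], a2] and -[[a1, a2], a3]


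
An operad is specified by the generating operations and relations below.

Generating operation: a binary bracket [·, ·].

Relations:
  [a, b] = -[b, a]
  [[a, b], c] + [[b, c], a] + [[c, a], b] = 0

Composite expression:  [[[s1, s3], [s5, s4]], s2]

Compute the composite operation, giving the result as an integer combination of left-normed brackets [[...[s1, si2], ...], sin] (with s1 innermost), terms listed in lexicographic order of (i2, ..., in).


-[[[[s1, s3], s4], s5], s2] + [[[[s1, s3], s5], s4], s2]

In the tensor algebra, words opening s1 carry the s1-anchored form.
Composite bracket: [[[s1, s3], [s5, s4]], s2]
Full expansion: 16 signed words from ab - ba (2^4 = 16).
Keep just the words that open with s1:
  s1s3s4s5s2 (sign -1) contributes -[[[[s1, s3], s4], s5], s2]
  s1s3s5s4s2 (sign +1) contributes +[[[[s1, s3], s5], s4], s2]


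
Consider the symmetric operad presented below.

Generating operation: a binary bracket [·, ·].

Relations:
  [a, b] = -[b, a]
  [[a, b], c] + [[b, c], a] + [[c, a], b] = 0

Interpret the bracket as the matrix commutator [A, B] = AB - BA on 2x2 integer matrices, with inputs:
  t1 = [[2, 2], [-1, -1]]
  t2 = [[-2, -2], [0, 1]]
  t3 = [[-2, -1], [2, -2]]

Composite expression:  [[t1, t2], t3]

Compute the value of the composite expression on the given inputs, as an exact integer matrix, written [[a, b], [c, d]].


[t1, t2] = [[-2, 0], [3, 2]]
[[t1, t2], t3] = [[3, 4], [8, -3]]

[[3, 4], [8, -3]]


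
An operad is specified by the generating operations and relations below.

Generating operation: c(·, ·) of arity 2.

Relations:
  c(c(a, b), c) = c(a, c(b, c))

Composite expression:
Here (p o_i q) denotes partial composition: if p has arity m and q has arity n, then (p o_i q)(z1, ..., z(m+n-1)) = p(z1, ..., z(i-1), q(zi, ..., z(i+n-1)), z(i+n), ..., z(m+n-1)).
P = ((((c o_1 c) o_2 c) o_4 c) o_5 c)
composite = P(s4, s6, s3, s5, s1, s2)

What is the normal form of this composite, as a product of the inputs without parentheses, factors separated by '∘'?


Key point: c is associative — brackets drop, the s-order remains.
c(s6, s3) linearizes to s6 ∘ s3
c(s4, c(s6, s3)) linearizes to s4 ∘ s6 ∘ s3
c(s1, s2) linearizes to s1 ∘ s2
c(s5, c(s1, s2)) linearizes to s5 ∘ s1 ∘ s2
c(c(s4, c(s6, s3)), c(s5, c(s1, s2))) linearizes to s4 ∘ s6 ∘ s3 ∘ s5 ∘ s1 ∘ s2

s4 ∘ s6 ∘ s3 ∘ s5 ∘ s1 ∘ s2


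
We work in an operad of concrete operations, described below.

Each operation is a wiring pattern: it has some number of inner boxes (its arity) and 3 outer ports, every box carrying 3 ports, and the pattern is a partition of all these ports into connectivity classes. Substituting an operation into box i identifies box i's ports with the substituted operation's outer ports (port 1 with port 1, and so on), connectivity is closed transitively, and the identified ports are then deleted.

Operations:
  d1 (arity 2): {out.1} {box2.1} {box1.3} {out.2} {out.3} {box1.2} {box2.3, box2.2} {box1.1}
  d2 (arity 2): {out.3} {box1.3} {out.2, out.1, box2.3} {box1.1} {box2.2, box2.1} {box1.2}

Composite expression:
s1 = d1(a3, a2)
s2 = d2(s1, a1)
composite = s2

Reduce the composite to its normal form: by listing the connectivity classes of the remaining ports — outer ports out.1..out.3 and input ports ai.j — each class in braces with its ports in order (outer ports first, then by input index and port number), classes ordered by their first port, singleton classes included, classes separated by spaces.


{out.1, out.2, a1.3} {out.3} {a1.1, a1.2} {a2.1} {a2.2, a2.3} {a3.1} {a3.2} {a3.3}

Reachability decides: close wires over d2-identified ports.
the subtree at d1 composes to {out.1} {out.2} {out.3} {a2.1} {a2.2, a2.3} {a3.1} {a3.2} {a3.3} on (a3, a2); out.j = own outer ports
the subtree at d2 composes to {out.1, out.2, a1.3} {out.3} {a1.1, a1.2} {a2.1} {a2.2, a2.3} {a3.1} {a3.2} {a3.3} on (a3, a2, a1); out.j = own outer ports


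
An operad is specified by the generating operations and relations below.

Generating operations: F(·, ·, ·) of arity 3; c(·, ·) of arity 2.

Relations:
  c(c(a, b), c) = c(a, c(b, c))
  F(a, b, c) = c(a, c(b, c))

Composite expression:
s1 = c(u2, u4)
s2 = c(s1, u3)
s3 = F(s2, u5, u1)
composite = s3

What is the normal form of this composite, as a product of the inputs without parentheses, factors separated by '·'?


The F-tree's shape is irrelevant; the u-reading-order decides.
c(u2, u4) reduces to u2 · u4
c(c(u2, u4), u3) reduces to u2 · u4 · u3
F(c(c(u2, u4), u3), u5, u1) reduces to u2 · u4 · u3 · u5 · u1

u2 · u4 · u3 · u5 · u1


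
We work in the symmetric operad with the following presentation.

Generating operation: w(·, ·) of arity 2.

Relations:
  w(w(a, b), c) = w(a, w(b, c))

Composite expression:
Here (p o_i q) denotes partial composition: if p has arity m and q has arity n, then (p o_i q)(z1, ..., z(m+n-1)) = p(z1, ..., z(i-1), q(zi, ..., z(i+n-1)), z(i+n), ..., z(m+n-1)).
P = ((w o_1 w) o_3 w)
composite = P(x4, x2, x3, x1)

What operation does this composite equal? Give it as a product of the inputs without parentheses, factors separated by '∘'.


Key point: w is associative — brackets drop, the x-order remains.
w(x4, x2) flattens to x4 ∘ x2
w(x3, x1) flattens to x3 ∘ x1
w(w(x4, x2), w(x3, x1)) flattens to x4 ∘ x2 ∘ x3 ∘ x1

x4 ∘ x2 ∘ x3 ∘ x1


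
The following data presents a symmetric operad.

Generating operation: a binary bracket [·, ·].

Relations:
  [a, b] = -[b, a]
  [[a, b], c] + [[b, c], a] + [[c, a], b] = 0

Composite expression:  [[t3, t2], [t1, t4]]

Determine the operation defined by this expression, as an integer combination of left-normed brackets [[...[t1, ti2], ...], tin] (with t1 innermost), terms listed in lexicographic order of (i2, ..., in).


[[[t1, t4], t2], t3] - [[[t1, t4], t3], t2]


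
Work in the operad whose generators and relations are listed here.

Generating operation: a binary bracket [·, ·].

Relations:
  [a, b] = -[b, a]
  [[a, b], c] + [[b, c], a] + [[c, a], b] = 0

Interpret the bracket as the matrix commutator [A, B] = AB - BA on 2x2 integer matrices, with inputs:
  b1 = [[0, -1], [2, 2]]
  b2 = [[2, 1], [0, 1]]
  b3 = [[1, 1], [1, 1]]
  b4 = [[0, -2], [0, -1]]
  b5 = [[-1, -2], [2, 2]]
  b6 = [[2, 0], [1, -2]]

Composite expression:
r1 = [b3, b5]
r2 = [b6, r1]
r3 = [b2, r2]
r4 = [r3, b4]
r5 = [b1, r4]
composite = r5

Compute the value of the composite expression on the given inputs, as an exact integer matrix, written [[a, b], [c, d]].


[b3, b5] = [[4, 3], [-3, -4]]
[b6, [b3, b5]] = [[-3, 12], [20, 3]]
[b2, [b6, [b3, b5]]] = [[20, 18], [-20, -20]]
[[b2, [b6, [b3, b5]]], b4] = [[-40, -98], [-20, 40]]
[b1, [[b2, [b6, [b3, b5]]], b4]] = [[216, 116], [-200, -216]]

[[216, 116], [-200, -216]]


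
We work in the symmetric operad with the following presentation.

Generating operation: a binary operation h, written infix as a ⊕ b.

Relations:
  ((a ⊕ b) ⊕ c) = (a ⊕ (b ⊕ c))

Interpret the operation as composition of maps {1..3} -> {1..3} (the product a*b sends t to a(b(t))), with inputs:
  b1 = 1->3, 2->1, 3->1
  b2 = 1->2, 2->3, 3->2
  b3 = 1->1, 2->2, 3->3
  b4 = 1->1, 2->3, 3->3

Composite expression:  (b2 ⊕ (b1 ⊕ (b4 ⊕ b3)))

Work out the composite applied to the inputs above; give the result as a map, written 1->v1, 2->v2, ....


1->2, 2->2, 3->2

(b4 ⊕ b3) = 1->1, 2->3, 3->3
(b1 ⊕ (b4 ⊕ b3)) = 1->3, 2->1, 3->1
(b2 ⊕ (b1 ⊕ (b4 ⊕ b3))) = 1->2, 2->2, 3->2


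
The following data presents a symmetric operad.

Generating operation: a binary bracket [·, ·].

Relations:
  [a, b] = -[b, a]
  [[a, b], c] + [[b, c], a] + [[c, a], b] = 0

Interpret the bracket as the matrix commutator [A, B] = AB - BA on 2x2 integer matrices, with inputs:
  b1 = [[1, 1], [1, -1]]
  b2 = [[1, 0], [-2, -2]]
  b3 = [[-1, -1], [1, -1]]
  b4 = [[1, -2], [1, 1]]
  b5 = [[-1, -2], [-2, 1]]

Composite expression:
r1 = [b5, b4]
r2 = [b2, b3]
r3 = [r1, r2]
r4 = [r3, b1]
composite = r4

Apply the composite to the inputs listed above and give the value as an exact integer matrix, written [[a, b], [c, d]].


[[96, -116], [-76, -96]]


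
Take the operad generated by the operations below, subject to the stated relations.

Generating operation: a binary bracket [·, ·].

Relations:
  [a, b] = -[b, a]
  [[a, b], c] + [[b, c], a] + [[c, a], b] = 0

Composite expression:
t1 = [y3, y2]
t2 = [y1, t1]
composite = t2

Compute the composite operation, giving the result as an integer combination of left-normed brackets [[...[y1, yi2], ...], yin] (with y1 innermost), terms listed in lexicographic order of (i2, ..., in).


Left-normed coefficients sit on the y1-initial expansion words.
Composite bracket: [y1, [y3, y2]]
The bracket unfolds into 4 signed words via [a, b] = ab - ba (2^2 = 4).
The y1-initial words carry the normal form:
  y1y2y3 (sign -1) contributes -[[y1, y2], y3]
  y1y3y2 (sign +1) contributes +[[y1, y3], y2]

-[[y1, y2], y3] + [[y1, y3], y2]


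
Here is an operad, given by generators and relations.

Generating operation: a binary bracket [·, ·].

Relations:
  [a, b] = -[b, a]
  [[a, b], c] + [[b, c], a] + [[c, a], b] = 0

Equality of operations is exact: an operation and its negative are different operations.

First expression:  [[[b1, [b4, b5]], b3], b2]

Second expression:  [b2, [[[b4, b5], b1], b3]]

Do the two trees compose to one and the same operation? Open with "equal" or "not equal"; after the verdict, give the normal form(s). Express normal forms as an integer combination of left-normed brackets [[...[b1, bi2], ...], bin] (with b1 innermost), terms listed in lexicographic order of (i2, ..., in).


equal — both sides give [[[[b1, b4], b5], b3], b2] - [[[[b1, b5], b4], b3], b2]

Normal form of the first expression: [[[[b1, b4], b5], b3], b2] - [[[[b1, b5], b4], b3], b2]
Normal form of the second expression: [[[[b1, b4], b5], b3], b2] - [[[[b1, b5], b4], b3], b2]
Identical normal forms: equal.
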